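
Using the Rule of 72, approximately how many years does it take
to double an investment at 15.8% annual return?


Formula: Years ≈ 72 / r
Substituting: Years ≈ 72 / 15.8
Years ≈ 4.6

4.6 years


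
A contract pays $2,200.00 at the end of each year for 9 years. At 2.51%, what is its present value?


Formula: PV = PMT * (1 - (1+r)^(-n)) / r
Discount factor: (1 + 0.0251)^(-9) = 0.800026
Bracket: 1 - 0.800026 = 0.199974
PV = $2,200.00 * 0.199974 / 0.0251 = $17,527.63

$17,527.63


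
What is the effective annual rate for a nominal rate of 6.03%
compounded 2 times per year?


Formula: EAR = (1 + r/m)^m - 1
Period rate: r/m = 0.0603 / 2 = 0.03015
Compounding: (1 + 0.03015)^2 = 1.061209
EAR = 1.061209 - 1 = 0.061209

0.061209


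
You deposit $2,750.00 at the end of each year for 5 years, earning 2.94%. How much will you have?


Formula: FV = PMT * ((1+r)^n - 1) / r
Growth factor: (1 + 0.0294)^5 = 1.155901
Numerator: 1.155901 - 1 = 0.155901
FV = $2,750.00 * 0.155901 / 0.0294 = $14,582.62

$14,582.62


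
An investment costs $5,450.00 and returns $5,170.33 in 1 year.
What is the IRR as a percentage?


Formula: IRR = C1/C0 - 1
Substituting: IRR = $5,170.33 / $5,450.00 - 1
Ratio: 0.948684 - 1 = -0.051316
IRR = -5.1316%

-5.1316%


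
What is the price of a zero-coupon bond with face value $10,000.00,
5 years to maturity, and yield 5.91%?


Formula: Price = FV / (1 + r)^n
Substituting: Price = $10,000.00 / (1 + 0.0591)^5
Discount factor: (1.0591)^5 = 1.332554
Price = $10,000.00 / 1.332554 = $7,504.39

$7,504.39


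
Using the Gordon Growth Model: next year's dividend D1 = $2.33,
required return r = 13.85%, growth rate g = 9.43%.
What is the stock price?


Formula: P = D1 / (r - g)
Spread: r - g = 0.1385 - 0.0943 = 0.0442
Substituting: P = $2.33 / 0.0442
P = $52.71

$52.71


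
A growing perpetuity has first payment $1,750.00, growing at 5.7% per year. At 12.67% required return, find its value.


Formula: PV = C / (r - g)
Spread: r - g = 0.1267 - 0.057 = 0.0697
Substituting: PV = $1,750.00 / 0.0697
PV = $25,107.60

$25,107.60


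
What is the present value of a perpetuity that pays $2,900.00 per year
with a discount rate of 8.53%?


Formula: PV = C / r
Substituting: PV = $2,900.00 / 0.0853
PV = $33,997.66

$33,997.66


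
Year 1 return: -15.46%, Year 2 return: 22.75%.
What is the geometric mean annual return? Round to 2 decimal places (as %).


Formula: Geometric mean = ((1+r1)*(1+r2))^(1/2) - 1
Product: (1 + -0.1546) * (1 + 0.2275) = 0.8454 * 1.2275 = 1.037729
Square root: 1.037729^0.5 = 1.01869
Geometric mean = 1.01869 - 1 = 0.01869
As percentage: 1.87%

1.87%


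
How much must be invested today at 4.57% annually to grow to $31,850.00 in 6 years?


Formula: PV = FV / (1 + r)^n
Substituting: PV = $31,850.00 / (1 + 0.0457)^6
Discount factor: (1.0457)^6 = 1.307503
PV = $31,850.00 / 1.307503 = $24,359.41

$24,359.41


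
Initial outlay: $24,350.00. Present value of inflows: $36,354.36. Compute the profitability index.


Formula: PI = PV(cash flows) / initial investment
Substituting: PI = $36,354.36 / $24,350.00
PI = 1.493

1.493


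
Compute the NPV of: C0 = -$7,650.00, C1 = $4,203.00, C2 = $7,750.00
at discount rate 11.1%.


Formula: NPV = C0 + C1/(1+r) + C2/(1+r)^2
Discount C1: $4,203.00 / (1 + 0.111) = $3,783.08
Discount C2: $7,750.00 / (1 + 0.111)^2 = $6,278.76
NPV = -$7,650.00 + $3,783.08 + $6,278.76 = $2,411.83

$2,411.83


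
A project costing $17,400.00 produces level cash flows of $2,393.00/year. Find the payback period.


Formula: Payback = investment / annual cash flow
Substituting: Payback = $17,400.00 / $2,393.00
Payback = 7.2712 years

7.2712 years


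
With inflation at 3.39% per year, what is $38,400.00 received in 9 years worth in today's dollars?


Formula: Real value = nominal / (1 + inflation)^years
Price level: (1 + 0.0339)^9 = 1.349916
Real value = $38,400.00 / 1.349916 = $28,446.21

$28,446.21


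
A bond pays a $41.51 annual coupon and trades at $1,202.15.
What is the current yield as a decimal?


Formula: Current yield = annual coupon / price
Substituting: CY = $41.51 / $1,202.15
CY = 0.03453

0.03453


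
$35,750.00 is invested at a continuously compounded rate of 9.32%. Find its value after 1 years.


Formula: FV = P * e^(r*t)
Exponent: r*t = 0.0932 * 1 = 0.0932
e^(0.0932) = 1.097681
FV = $35,750.00 * 1.097681 = $39,242.10

$39,242.10


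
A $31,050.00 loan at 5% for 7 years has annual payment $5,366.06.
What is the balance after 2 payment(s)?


Formula: Balance = PV*(1+r)^k - PMT*((1+r)^k - 1)/r
Growth: (1 + 0.05)^2 = 1.1025
Accumulated factor: ((1+r)^k - 1)/r = 2.05
Balance = $31,050.00 * 1.1025 - $5,366.06 * 2.05
Balance = $23,232.20

$23,232.20


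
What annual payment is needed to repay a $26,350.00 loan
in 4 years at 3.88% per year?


Formula: PMT = PV * r / (1 - (1+r)^(-n))
Denominator: 1 - (1 + 0.0388)^(-4) = 0.141239
Numerator: $26,350.00 * 0.0388 = 1022.38
PMT = 1022.38 / 0.141239 = $7,238.64

$7,238.64


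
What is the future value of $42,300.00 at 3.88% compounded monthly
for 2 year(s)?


Formula: FV = P * (1 + r/m)^(m*t)
Period rate: r/m = 0.0388 / 12 = 0.003233
Total periods: m*t = 12 * 2 = 24
Growth factor: (1 + 0.003233)^24 = 1.080555
FV = $42,300.00 * 1.080555 = $45,707.48

$45,707.48


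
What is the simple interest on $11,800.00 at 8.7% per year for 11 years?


Formula: I = P * r * t
Substituting: I = $11,800.00 * 0.087 * 11
Step: I = $11,800.00 * 0.957
I = $11,292.60

$11,292.60


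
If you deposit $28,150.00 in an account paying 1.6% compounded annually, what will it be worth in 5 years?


Formula: FV = P * (1 + r)^n
Substituting: FV = $28,150.00 * (1 + 0.016)^5
Growth factor: (1.016)^5 = 1.082601
FV = $28,150.00 * 1.082601 = $30,475.23

$30,475.23


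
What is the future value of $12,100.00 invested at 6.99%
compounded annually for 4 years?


Formula: FV = P * (1 + r)^n
Substituting: FV = $12,100.00 * (1 + 0.0699)^4
Growth factor: (1.0699)^4 = 1.310306
FV = $12,100.00 * 1.310306 = $15,854.70

$15,854.70


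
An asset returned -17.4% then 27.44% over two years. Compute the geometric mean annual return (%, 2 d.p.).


Formula: Geometric mean = ((1+r1)*(1+r2))^(1/2) - 1
Product: (1 + -0.174) * (1 + 0.2744) = 0.826 * 1.2744 = 1.052654
Square root: 1.052654^0.5 = 1.025989
Geometric mean = 1.025989 - 1 = 0.025989
As percentage: 2.60%

2.60%


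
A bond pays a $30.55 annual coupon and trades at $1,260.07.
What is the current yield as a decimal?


Formula: Current yield = annual coupon / price
Substituting: CY = $30.55 / $1,260.07
CY = 0.024245

0.024245


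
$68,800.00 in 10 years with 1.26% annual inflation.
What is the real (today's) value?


Formula: Real value = nominal / (1 + inflation)^years
Price level: (1 + 0.0126)^10 = 1.13339
Real value = $68,800.00 / 1.13339 = $60,702.87

$60,702.87


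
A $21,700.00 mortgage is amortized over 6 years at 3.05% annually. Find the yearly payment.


Formula: PMT = PV * r / (1 - (1+r)^(-n))
Denominator: 1 - (1 + 0.0305)^(-6) = 0.164951
Numerator: $21,700.00 * 0.0305 = 661.85
PMT = 661.85 / 0.164951 = $4,012.41

$4,012.41


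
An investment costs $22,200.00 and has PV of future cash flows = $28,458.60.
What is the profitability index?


Formula: PI = PV(cash flows) / initial investment
Substituting: PI = $28,458.60 / $22,200.00
PI = 1.2819

1.2819


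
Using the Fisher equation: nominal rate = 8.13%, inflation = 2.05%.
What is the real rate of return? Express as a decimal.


Formula: (1 + r_real) = (1 + r_nom) / (1 + inflation)
Substituting: (1 + r_real) = 1.0813 / 1.0205
(1 + r_real) = 1.059579
r_real = 1.059579 - 1 = 0.059579

0.059579


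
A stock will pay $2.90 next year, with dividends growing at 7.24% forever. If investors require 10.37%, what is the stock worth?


Formula: P = D1 / (r - g)
Spread: r - g = 0.1037 - 0.0724 = 0.0313
Substituting: P = $2.90 / 0.0313
P = $92.65

$92.65


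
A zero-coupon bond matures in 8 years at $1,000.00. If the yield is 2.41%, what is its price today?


Formula: Price = FV / (1 + r)^n
Substituting: Price = $1,000.00 / (1 + 0.0241)^8
Discount factor: (1.0241)^8 = 1.209871
Price = $1,000.00 / 1.209871 = $826.53

$826.53


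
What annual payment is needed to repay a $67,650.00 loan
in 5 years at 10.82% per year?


Formula: PMT = PV * r / (1 - (1+r)^(-n))
Denominator: 1 - (1 + 0.1082)^(-5) = 0.401713
Numerator: $67,650.00 * 0.1082 = 7319.73
PMT = 7319.73 / 0.401713 = $18,221.27

$18,221.27


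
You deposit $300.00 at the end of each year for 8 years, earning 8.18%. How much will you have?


Formula: FV = PMT * ((1+r)^n - 1) / r
Growth factor: (1 + 0.0818)^8 = 1.875754
Numerator: 1.875754 - 1 = 0.875754
FV = $300.00 * 0.875754 / 0.0818 = $3,211.81

$3,211.81


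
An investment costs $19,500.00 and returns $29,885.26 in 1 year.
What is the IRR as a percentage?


Formula: IRR = C1/C0 - 1
Substituting: IRR = $29,885.26 / $19,500.00 - 1
Ratio: 1.532577 - 1 = 0.532577
IRR = 53.2577%

53.2577%


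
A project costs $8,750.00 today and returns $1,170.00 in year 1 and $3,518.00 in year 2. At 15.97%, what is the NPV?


Formula: NPV = C0 + C1/(1+r) + C2/(1+r)^2
Discount C1: $1,170.00 / (1 + 0.1597) = $1,008.88
Discount C2: $3,518.00 / (1 + 0.1597)^2 = $2,615.80
NPV = -$8,750.00 + $1,008.88 + $2,615.80 = -$5,125.32

-$5,125.32


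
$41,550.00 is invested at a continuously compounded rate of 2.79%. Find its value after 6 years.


Formula: FV = P * e^(r*t)
Exponent: r*t = 0.0279 * 6 = 0.1674
e^(0.1674) = 1.182227
FV = $41,550.00 * 1.182227 = $49,121.53

$49,121.53


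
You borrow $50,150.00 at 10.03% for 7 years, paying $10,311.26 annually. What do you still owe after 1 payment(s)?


Formula: Balance = PV*(1+r)^k - PMT*((1+r)^k - 1)/r
Growth: (1 + 0.1003)^1 = 1.1003
Accumulated factor: ((1+r)^k - 1)/r = 1.0
Balance = $50,150.00 * 1.1003 - $10,311.26 * 1.0
Balance = $44,868.79

$44,868.79


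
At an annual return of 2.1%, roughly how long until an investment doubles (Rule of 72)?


Formula: Years ≈ 72 / r
Substituting: Years ≈ 72 / 2.1
Years ≈ 34.3

34.3 years


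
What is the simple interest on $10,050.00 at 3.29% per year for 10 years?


Formula: I = P * r * t
Substituting: I = $10,050.00 * 0.0329 * 10
Step: I = $10,050.00 * 0.329
I = $3,306.45

$3,306.45


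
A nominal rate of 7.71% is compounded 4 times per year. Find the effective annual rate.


Formula: EAR = (1 + r/m)^m - 1
Period rate: r/m = 0.0771 / 4 = 0.019275
Compounding: (1 + 0.019275)^4 = 1.079358
EAR = 1.079358 - 1 = 0.079358

0.079358


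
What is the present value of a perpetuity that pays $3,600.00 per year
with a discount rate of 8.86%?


Formula: PV = C / r
Substituting: PV = $3,600.00 / 0.0886
PV = $40,632.05

$40,632.05


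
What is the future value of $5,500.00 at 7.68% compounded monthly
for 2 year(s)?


Formula: FV = P * (1 + r/m)^(m*t)
Period rate: r/m = 0.0768 / 12 = 0.0064
Total periods: m*t = 12 * 2 = 24
Growth factor: (1 + 0.0064)^24 = 1.165454
FV = $5,500.00 * 1.165454 = $6,410.00

$6,410.00


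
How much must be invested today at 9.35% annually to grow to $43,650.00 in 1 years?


Formula: PV = FV / (1 + r)^n
Substituting: PV = $43,650.00 / (1 + 0.0935)^1
Discount factor: (1.0935)^1 = 1.0935
PV = $43,650.00 / 1.0935 = $39,917.70

$39,917.70


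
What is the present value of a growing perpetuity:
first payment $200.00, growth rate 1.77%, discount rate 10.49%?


Formula: PV = C / (r - g)
Spread: r - g = 0.1049 - 0.0177 = 0.0872
Substituting: PV = $200.00 / 0.0872
PV = $2,293.58

$2,293.58


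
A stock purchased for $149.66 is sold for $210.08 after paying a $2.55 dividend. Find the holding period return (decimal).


Formula: HPR = (P1 - P0 + D) / P0
Gain: $210.08 - $149.66 + $2.55 = $62.97
HPR = $62.97 / $149.66 = 0.4208

0.4208


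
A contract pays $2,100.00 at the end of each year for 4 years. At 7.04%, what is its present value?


Formula: PV = PMT * (1 - (1+r)^(-n)) / r
Discount factor: (1 + 0.0704)^(-4) = 0.761755
Bracket: 1 - 0.761755 = 0.238245
PV = $2,100.00 * 0.238245 / 0.0704 = $7,106.73

$7,106.73


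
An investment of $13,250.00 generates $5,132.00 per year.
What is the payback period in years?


Formula: Payback = investment / annual cash flow
Substituting: Payback = $13,250.00 / $5,132.00
Payback = 2.5818 years

2.5818 years


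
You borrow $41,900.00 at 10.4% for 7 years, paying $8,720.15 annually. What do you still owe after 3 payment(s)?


Formula: Balance = PV*(1+r)^k - PMT*((1+r)^k - 1)/r
Growth: (1 + 0.104)^3 = 1.345573
Accumulated factor: ((1+r)^k - 1)/r = 3.322816
Balance = $41,900.00 * 1.345573 - $8,720.15 * 3.322816
Balance = $27,404.05

$27,404.05


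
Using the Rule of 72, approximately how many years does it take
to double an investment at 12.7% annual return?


Formula: Years ≈ 72 / r
Substituting: Years ≈ 72 / 12.7
Years ≈ 5.7

5.7 years


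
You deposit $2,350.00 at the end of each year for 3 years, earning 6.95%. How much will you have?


Formula: FV = PMT * ((1+r)^n - 1) / r
Growth factor: (1 + 0.0695)^3 = 1.223326
Numerator: 1.223326 - 1 = 0.223326
FV = $2,350.00 * 0.223326 / 0.0695 = $7,551.33

$7,551.33


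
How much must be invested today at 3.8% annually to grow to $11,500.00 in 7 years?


Formula: PV = FV / (1 + r)^n
Substituting: PV = $11,500.00 / (1 + 0.038)^7
Discount factor: (1.038)^7 = 1.298319
PV = $11,500.00 / 1.298319 = $8,857.61

$8,857.61


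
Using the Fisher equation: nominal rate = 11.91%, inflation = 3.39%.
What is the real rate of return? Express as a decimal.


Formula: (1 + r_real) = (1 + r_nom) / (1 + inflation)
Substituting: (1 + r_real) = 1.1191 / 1.0339
(1 + r_real) = 1.082406
r_real = 1.082406 - 1 = 0.082406

0.082406


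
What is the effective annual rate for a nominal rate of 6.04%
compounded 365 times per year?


Formula: EAR = (1 + r/m)^m - 1
Period rate: r/m = 0.0604 / 365 = 0.000165
Compounding: (1 + 0.000165)^365 = 1.062256
EAR = 1.062256 - 1 = 0.062256

0.062256


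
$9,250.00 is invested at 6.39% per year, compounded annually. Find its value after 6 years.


Formula: FV = P * (1 + r)^n
Substituting: FV = $9,250.00 * (1 + 0.0639)^6
Growth factor: (1.0639)^6 = 1.450123
FV = $9,250.00 * 1.450123 = $13,413.64

$13,413.64


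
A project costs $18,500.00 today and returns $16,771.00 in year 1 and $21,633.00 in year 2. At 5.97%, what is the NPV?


Formula: NPV = C0 + C1/(1+r) + C2/(1+r)^2
Discount C1: $16,771.00 / (1 + 0.0597) = $15,826.18
Discount C2: $21,633.00 / (1 + 0.0597)^2 = $19,264.20
NPV = -$18,500.00 + $15,826.18 + $19,264.20 = $16,590.37

$16,590.37


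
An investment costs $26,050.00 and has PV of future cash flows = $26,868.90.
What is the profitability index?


Formula: PI = PV(cash flows) / initial investment
Substituting: PI = $26,868.90 / $26,050.00
PI = 1.0314

1.0314


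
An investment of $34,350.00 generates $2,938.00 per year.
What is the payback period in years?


Formula: Payback = investment / annual cash flow
Substituting: Payback = $34,350.00 / $2,938.00
Payback = 11.6916 years

11.6916 years


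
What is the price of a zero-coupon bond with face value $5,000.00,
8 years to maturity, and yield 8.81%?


Formula: Price = FV / (1 + r)^n
Substituting: Price = $5,000.00 / (1 + 0.0881)^8
Discount factor: (1.0881)^8 = 1.964945
Price = $5,000.00 / 1.964945 = $2,544.60

$2,544.60


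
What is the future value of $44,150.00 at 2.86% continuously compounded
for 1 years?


Formula: FV = P * e^(r*t)
Exponent: r*t = 0.0286 * 1 = 0.0286
e^(0.0286) = 1.029013
FV = $44,150.00 * 1.029013 = $45,430.92

$45,430.92


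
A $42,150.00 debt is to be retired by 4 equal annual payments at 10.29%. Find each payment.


Formula: PMT = PV * r / (1 - (1+r)^(-n))
Denominator: 1 - (1 + 0.1029)^(-4) = 0.324142
Numerator: $42,150.00 * 0.1029 = 4337.235
PMT = 4337.235 / 0.324142 = $13,380.66

$13,380.66


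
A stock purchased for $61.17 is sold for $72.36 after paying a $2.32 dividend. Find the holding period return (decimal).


Formula: HPR = (P1 - P0 + D) / P0
Gain: $72.36 - $61.17 + $2.32 = $13.51
HPR = $13.51 / $61.17 = 0.2209

0.2209


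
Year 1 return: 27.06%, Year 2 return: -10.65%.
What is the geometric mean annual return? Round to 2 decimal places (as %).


Formula: Geometric mean = ((1+r1)*(1+r2))^(1/2) - 1
Product: (1 + 0.2706) * (1 + -0.1065) = 1.2706 * 0.8935 = 1.135281
Square root: 1.135281^0.5 = 1.065496
Geometric mean = 1.065496 - 1 = 0.065496
As percentage: 6.55%

6.55%


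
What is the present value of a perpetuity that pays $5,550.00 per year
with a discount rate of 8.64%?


Formula: PV = C / r
Substituting: PV = $5,550.00 / 0.0864
PV = $64,236.11

$64,236.11


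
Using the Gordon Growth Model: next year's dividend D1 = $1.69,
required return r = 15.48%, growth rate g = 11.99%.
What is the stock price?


Formula: P = D1 / (r - g)
Spread: r - g = 0.1548 - 0.1199 = 0.0349
Substituting: P = $1.69 / 0.0349
P = $48.42

$48.42


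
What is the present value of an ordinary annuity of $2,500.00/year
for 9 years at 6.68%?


Formula: PV = PMT * (1 - (1+r)^(-n)) / r
Discount factor: (1 + 0.0668)^(-9) = 0.558796
Bracket: 1 - 0.558796 = 0.441204
PV = $2,500.00 * 0.441204 / 0.0668 = $16,512.14

$16,512.14


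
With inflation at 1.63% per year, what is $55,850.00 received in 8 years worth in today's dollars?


Formula: Real value = nominal / (1 + inflation)^years
Price level: (1 + 0.0163)^8 = 1.138087
Real value = $55,850.00 / 1.138087 = $49,073.58

$49,073.58


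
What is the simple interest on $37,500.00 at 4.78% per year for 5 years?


Formula: I = P * r * t
Substituting: I = $37,500.00 * 0.0478 * 5
Step: I = $37,500.00 * 0.239
I = $8,962.50

$8,962.50


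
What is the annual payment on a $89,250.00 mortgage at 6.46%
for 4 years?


Formula: PMT = PV * r / (1 - (1+r)^(-n))
Denominator: 1 - (1 + 0.0646)^(-4) = 0.221508
Numerator: $89,250.00 * 0.0646 = 5765.55
PMT = 5765.55 / 0.221508 = $26,028.63

$26,028.63


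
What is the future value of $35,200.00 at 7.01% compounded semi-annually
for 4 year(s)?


Formula: FV = P * (1 + r/m)^(m*t)
Period rate: r/m = 0.0701 / 2 = 0.03505
Total periods: m*t = 2 * 4 = 8
Growth factor: (1 + 0.03505)^8 = 1.317318
FV = $35,200.00 * 1.317318 = $46,369.59

$46,369.59


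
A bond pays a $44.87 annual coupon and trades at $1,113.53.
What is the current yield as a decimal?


Formula: Current yield = annual coupon / price
Substituting: CY = $44.87 / $1,113.53
CY = 0.040295

0.040295


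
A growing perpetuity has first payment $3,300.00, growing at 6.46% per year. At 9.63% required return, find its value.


Formula: PV = C / (r - g)
Spread: r - g = 0.0963 - 0.0646 = 0.0317
Substituting: PV = $3,300.00 / 0.0317
PV = $104,100.95

$104,100.95


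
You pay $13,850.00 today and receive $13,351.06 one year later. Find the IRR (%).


Formula: IRR = C1/C0 - 1
Substituting: IRR = $13,351.06 / $13,850.00 - 1
Ratio: 0.963975 - 1 = -0.036025
IRR = -3.6025%

-3.6025%


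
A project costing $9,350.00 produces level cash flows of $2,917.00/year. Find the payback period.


Formula: Payback = investment / annual cash flow
Substituting: Payback = $9,350.00 / $2,917.00
Payback = 3.2053 years

3.2053 years


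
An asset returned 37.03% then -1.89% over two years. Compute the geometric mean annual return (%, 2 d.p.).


Formula: Geometric mean = ((1+r1)*(1+r2))^(1/2) - 1
Product: (1 + 0.3703) * (1 + -0.0189) = 1.3703 * 0.9811 = 1.344401
Square root: 1.344401^0.5 = 1.159483
Geometric mean = 1.159483 - 1 = 0.159483
As percentage: 15.95%

15.95%


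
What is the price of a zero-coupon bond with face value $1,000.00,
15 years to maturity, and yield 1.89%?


Formula: Price = FV / (1 + r)^n
Substituting: Price = $1,000.00 / (1 + 0.0189)^15
Discount factor: (1.0189)^15 = 1.324261
Price = $1,000.00 / 1.324261 = $755.14

$755.14


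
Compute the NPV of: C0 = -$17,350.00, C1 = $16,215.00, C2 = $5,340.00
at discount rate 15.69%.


Formula: NPV = C0 + C1/(1+r) + C2/(1+r)^2
Discount C1: $16,215.00 / (1 + 0.1569) = $14,015.90
Discount C2: $5,340.00 / (1 + 0.1569)^2 = $3,989.79
NPV = -$17,350.00 + $14,015.90 + $3,989.79 = $655.69

$655.69


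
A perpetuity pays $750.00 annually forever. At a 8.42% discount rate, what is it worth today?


Formula: PV = C / r
Substituting: PV = $750.00 / 0.0842
PV = $8,907.36

$8,907.36


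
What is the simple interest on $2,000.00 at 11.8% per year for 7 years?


Formula: I = P * r * t
Substituting: I = $2,000.00 * 0.118 * 7
Step: I = $2,000.00 * 0.826
I = $1,652.00

$1,652.00


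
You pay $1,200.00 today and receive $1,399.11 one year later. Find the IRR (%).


Formula: IRR = C1/C0 - 1
Substituting: IRR = $1,399.11 / $1,200.00 - 1
Ratio: 1.165925 - 1 = 0.165925
IRR = 16.5925%

16.5925%


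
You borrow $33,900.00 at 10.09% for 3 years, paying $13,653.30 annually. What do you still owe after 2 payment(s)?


Formula: Balance = PV*(1+r)^k - PMT*((1+r)^k - 1)/r
Growth: (1 + 0.1009)^2 = 1.211981
Accumulated factor: ((1+r)^k - 1)/r = 2.1009
Balance = $33,900.00 * 1.211981 - $13,653.30 * 2.1009
Balance = $12,401.93

$12,401.93


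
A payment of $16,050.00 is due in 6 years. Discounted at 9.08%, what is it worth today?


Formula: PV = FV / (1 + r)^n
Substituting: PV = $16,050.00 / (1 + 0.0908)^6
Discount factor: (1.0908)^6 = 1.684499
PV = $16,050.00 / 1.684499 = $9,528.06

$9,528.06


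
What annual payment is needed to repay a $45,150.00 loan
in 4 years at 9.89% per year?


Formula: PMT = PV * r / (1 - (1+r)^(-n))
Denominator: 1 - (1 + 0.0989)^(-4) = 0.314248
Numerator: $45,150.00 * 0.0989 = 4465.335
PMT = 4465.335 / 0.314248 = $14,209.61

$14,209.61


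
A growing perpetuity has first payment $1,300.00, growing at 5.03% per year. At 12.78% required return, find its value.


Formula: PV = C / (r - g)
Spread: r - g = 0.1278 - 0.0503 = 0.0775
Substituting: PV = $1,300.00 / 0.0775
PV = $16,774.19

$16,774.19


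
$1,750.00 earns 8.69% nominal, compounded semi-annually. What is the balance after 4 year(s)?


Formula: FV = P * (1 + r/m)^(m*t)
Period rate: r/m = 0.0869 / 2 = 0.04345
Total periods: m*t = 2 * 4 = 8
Growth factor: (1 + 0.04345)^8 = 1.405313
FV = $1,750.00 * 1.405313 = $2,459.30

$2,459.30


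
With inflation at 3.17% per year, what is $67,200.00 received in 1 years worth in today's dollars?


Formula: Real value = nominal / (1 + inflation)^years
Price level: (1 + 0.0317)^1 = 1.0317
Real value = $67,200.00 / 1.0317 = $65,135.21

$65,135.21


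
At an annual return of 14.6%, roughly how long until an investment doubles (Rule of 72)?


Formula: Years ≈ 72 / r
Substituting: Years ≈ 72 / 14.6
Years ≈ 4.9

4.9 years


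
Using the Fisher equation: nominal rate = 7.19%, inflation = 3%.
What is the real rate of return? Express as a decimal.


Formula: (1 + r_real) = (1 + r_nom) / (1 + inflation)
Substituting: (1 + r_real) = 1.0719 / 1.03
(1 + r_real) = 1.04068
r_real = 1.04068 - 1 = 0.04068

0.04068


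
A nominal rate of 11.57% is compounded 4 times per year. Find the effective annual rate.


Formula: EAR = (1 + r/m)^m - 1
Period rate: r/m = 0.1157 / 4 = 0.028925
Compounding: (1 + 0.028925)^4 = 1.120817
EAR = 1.120817 - 1 = 0.120817

0.120817


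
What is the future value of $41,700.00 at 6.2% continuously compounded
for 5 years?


Formula: FV = P * e^(r*t)
Exponent: r*t = 0.062 * 5 = 0.31
e^(0.31) = 1.363425
FV = $41,700.00 * 1.363425 = $56,854.83

$56,854.83


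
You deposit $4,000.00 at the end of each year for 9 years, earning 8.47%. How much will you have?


Formula: FV = PMT * ((1+r)^n - 1) / r
Growth factor: (1 + 0.0847)^9 = 2.078676
Numerator: 2.078676 - 1 = 1.078676
FV = $4,000.00 * 1.078676 / 0.0847 = $50,941.01

$50,941.01


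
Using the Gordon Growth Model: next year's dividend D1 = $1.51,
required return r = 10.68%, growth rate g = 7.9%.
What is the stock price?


Formula: P = D1 / (r - g)
Spread: r - g = 0.1068 - 0.079 = 0.0278
Substituting: P = $1.51 / 0.0278
P = $54.32

$54.32


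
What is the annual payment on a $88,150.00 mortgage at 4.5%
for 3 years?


Formula: PMT = PV * r / (1 - (1+r)^(-n))
Denominator: 1 - (1 + 0.045)^(-3) = 0.123703
Numerator: $88,150.00 * 0.045 = 3966.75
PMT = 3966.75 / 0.123703 = $32,066.62

$32,066.62


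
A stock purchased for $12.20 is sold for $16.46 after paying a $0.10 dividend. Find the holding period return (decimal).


Formula: HPR = (P1 - P0 + D) / P0
Gain: $16.46 - $12.20 + $0.10 = $4.36
HPR = $4.36 / $12.20 = 0.3574

0.3574


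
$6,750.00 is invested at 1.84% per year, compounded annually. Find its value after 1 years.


Formula: FV = P * (1 + r)^n
Substituting: FV = $6,750.00 * (1 + 0.0184)^1
Growth factor: (1.0184)^1 = 1.0184
FV = $6,750.00 * 1.0184 = $6,874.20

$6,874.20


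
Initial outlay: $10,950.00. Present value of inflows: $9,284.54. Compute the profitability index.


Formula: PI = PV(cash flows) / initial investment
Substituting: PI = $9,284.54 / $10,950.00
PI = 0.8479

0.8479


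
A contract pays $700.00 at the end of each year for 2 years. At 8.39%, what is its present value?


Formula: PV = PMT * (1 - (1+r)^(-n)) / r
Discount factor: (1 + 0.0839)^(-2) = 0.85118
Bracket: 1 - 0.85118 = 0.14882
PV = $700.00 * 0.14882 / 0.0839 = $1,241.64

$1,241.64


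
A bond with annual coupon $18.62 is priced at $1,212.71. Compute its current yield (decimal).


Formula: Current yield = annual coupon / price
Substituting: CY = $18.62 / $1,212.71
CY = 0.015354

0.015354


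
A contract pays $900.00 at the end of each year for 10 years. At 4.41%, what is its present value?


Formula: PV = PMT * (1 - (1+r)^(-n)) / r
Discount factor: (1 + 0.0441)^(-10) = 0.6495
Bracket: 1 - 0.6495 = 0.3505
PV = $900.00 * 0.3505 / 0.0441 = $7,153.06

$7,153.06


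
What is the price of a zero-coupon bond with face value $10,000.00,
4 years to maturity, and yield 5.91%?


Formula: Price = FV / (1 + r)^n
Substituting: Price = $10,000.00 / (1 + 0.0591)^4
Discount factor: (1.0591)^4 = 1.258195
Price = $10,000.00 / 1.258195 = $7,947.90

$7,947.90


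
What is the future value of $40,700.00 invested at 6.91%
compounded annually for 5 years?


Formula: FV = P * (1 + r)^n
Substituting: FV = $40,700.00 * (1 + 0.0691)^5
Growth factor: (1.0691)^5 = 1.396663
FV = $40,700.00 * 1.396663 = $56,844.19

$56,844.19


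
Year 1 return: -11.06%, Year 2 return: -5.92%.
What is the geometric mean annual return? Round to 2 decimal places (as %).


Formula: Geometric mean = ((1+r1)*(1+r2))^(1/2) - 1
Product: (1 + -0.1106) * (1 + -0.0592) = 0.8894 * 0.9408 = 0.836748
Square root: 0.836748^0.5 = 0.914739
Geometric mean = 0.914739 - 1 = -0.085261
As percentage: -8.53%

-8.53%


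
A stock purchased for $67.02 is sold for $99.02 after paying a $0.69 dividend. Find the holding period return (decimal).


Formula: HPR = (P1 - P0 + D) / P0
Gain: $99.02 - $67.02 + $0.69 = $32.69
HPR = $32.69 / $67.02 = 0.4878

0.4878


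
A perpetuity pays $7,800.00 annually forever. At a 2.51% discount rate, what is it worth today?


Formula: PV = C / r
Substituting: PV = $7,800.00 / 0.0251
PV = $310,756.97

$310,756.97


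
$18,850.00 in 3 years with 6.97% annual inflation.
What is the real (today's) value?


Formula: Real value = nominal / (1 + inflation)^years
Price level: (1 + 0.0697)^3 = 1.224013
Real value = $18,850.00 / 1.224013 = $15,400.16

$15,400.16


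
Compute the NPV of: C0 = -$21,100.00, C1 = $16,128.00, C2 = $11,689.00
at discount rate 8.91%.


Formula: NPV = C0 + C1/(1+r) + C2/(1+r)^2
Discount C1: $16,128.00 / (1 + 0.0891) = $14,808.56
Discount C2: $11,689.00 / (1 + 0.0891)^2 = $9,854.66
NPV = -$21,100.00 + $14,808.56 + $9,854.66 = $3,563.22

$3,563.22


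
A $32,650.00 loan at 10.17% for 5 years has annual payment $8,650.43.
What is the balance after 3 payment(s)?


Formula: Balance = PV*(1+r)^k - PMT*((1+r)^k - 1)/r
Growth: (1 + 0.1017)^3 = 1.337181
Accumulated factor: ((1+r)^k - 1)/r = 3.315443
Balance = $32,650.00 * 1.337181 - $8,650.43 * 3.315443
Balance = $14,978.94

$14,978.94


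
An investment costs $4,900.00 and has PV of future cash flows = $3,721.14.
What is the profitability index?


Formula: PI = PV(cash flows) / initial investment
Substituting: PI = $3,721.14 / $4,900.00
PI = 0.7594

0.7594


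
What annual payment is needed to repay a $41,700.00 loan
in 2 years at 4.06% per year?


Formula: PMT = PV * r / (1 - (1+r)^(-n))
Denominator: 1 - (1 + 0.0406)^(-2) = 0.07651
Numerator: $41,700.00 * 0.0406 = 1693.02
PMT = 1693.02 / 0.07651 = $22,128.19

$22,128.19


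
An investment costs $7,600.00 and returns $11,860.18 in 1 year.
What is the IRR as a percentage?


Formula: IRR = C1/C0 - 1
Substituting: IRR = $11,860.18 / $7,600.00 - 1
Ratio: 1.56055 - 1 = 0.56055
IRR = 56.055%

56.055%


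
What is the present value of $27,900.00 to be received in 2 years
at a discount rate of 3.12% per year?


Formula: PV = FV / (1 + r)^n
Substituting: PV = $27,900.00 / (1 + 0.0312)^2
Discount factor: (1.0312)^2 = 1.063373
PV = $27,900.00 / 1.063373 = $26,237.25

$26,237.25


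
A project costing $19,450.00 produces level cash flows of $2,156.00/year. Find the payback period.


Formula: Payback = investment / annual cash flow
Substituting: Payback = $19,450.00 / $2,156.00
Payback = 9.0213 years

9.0213 years


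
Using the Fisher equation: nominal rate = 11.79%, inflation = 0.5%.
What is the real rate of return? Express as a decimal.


Formula: (1 + r_real) = (1 + r_nom) / (1 + inflation)
Substituting: (1 + r_real) = 1.1179 / 1.005
(1 + r_real) = 1.112338
r_real = 1.112338 - 1 = 0.112338

0.112338


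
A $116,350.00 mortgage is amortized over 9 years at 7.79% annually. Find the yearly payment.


Formula: PMT = PV * r / (1 - (1+r)^(-n))
Denominator: 1 - (1 + 0.0779)^(-9) = 0.490911
Numerator: $116,350.00 * 0.0779 = 9063.665
PMT = 9063.665 / 0.490911 = $18,462.95

$18,462.95


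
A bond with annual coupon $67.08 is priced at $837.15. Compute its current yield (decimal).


Formula: Current yield = annual coupon / price
Substituting: CY = $67.08 / $837.15
CY = 0.080129

0.080129


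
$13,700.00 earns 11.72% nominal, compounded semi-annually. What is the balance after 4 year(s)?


Formula: FV = P * (1 + r/m)^(m*t)
Period rate: r/m = 0.1172 / 2 = 0.0586
Total periods: m*t = 2 * 4 = 8
Growth factor: (1 + 0.0586)^8 = 1.577085
FV = $13,700.00 * 1.577085 = $21,606.07

$21,606.07


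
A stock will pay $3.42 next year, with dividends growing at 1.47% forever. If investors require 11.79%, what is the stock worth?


Formula: P = D1 / (r - g)
Spread: r - g = 0.1179 - 0.0147 = 0.1032
Substituting: P = $3.42 / 0.1032
P = $33.14

$33.14


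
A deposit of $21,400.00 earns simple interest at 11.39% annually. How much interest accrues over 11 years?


Formula: I = P * r * t
Substituting: I = $21,400.00 * 0.1139 * 11
Step: I = $21,400.00 * 1.2529
I = $26,812.06

$26,812.06


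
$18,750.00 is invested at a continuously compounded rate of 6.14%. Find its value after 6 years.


Formula: FV = P * e^(r*t)
Exponent: r*t = 0.0614 * 6 = 0.3684
e^(0.3684) = 1.44542
FV = $18,750.00 * 1.44542 = $27,101.63

$27,101.63


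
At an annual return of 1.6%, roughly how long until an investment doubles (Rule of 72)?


Formula: Years ≈ 72 / r
Substituting: Years ≈ 72 / 1.6
Years ≈ 45.0

45.0 years


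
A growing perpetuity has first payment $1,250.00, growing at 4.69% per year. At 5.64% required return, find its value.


Formula: PV = C / (r - g)
Spread: r - g = 0.0564 - 0.0469 = 0.0095
Substituting: PV = $1,250.00 / 0.0095
PV = $131,578.95

$131,578.95


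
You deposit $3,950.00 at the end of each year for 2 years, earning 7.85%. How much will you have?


Formula: FV = PMT * ((1+r)^n - 1) / r
Growth factor: (1 + 0.0785)^2 = 1.163162
Numerator: 1.163162 - 1 = 0.163162
FV = $3,950.00 * 0.163162 / 0.0785 = $8,210.08

$8,210.08


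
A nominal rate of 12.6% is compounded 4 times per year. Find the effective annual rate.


Formula: EAR = (1 + r/m)^m - 1
Period rate: r/m = 0.126 / 4 = 0.0315
Compounding: (1 + 0.0315)^4 = 1.13208
EAR = 1.13208 - 1 = 0.13208

0.13208


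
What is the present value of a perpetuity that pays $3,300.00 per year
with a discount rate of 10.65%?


Formula: PV = C / r
Substituting: PV = $3,300.00 / 0.1065
PV = $30,985.92

$30,985.92


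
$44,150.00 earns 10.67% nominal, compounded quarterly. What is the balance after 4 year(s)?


Formula: FV = P * (1 + r/m)^(m*t)
Period rate: r/m = 0.1067 / 4 = 0.026675
Total periods: m*t = 4 * 4 = 16
Growth factor: (1 + 0.026675)^16 = 1.523799
FV = $44,150.00 * 1.523799 = $67,275.74

$67,275.74


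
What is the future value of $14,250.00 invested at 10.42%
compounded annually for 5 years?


Formula: FV = P * (1 + r)^n
Substituting: FV = $14,250.00 * (1 + 0.1042)^5
Growth factor: (1.1042)^5 = 1.641492
FV = $14,250.00 * 1.641492 = $23,391.26

$23,391.26


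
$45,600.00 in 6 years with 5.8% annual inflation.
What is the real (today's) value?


Formula: Real value = nominal / (1 + inflation)^years
Price level: (1 + 0.058)^6 = 1.402536
Real value = $45,600.00 / 1.402536 = $32,512.54

$32,512.54


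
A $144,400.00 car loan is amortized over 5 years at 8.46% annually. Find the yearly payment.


Formula: PMT = PV * r / (1 - (1+r)^(-n))
Denominator: 1 - (1 + 0.0846)^(-5) = 0.333727
Numerator: $144,400.00 * 0.0846 = 12216.24
PMT = 12216.24 / 0.333727 = $36,605.45

$36,605.45


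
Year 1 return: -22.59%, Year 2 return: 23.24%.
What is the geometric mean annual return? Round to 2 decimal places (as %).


Formula: Geometric mean = ((1+r1)*(1+r2))^(1/2) - 1
Product: (1 + -0.2259) * (1 + 0.2324) = 0.7741 * 1.2324 = 0.954001
Square root: 0.954001^0.5 = 0.97673
Geometric mean = 0.97673 - 1 = -0.02327
As percentage: -2.33%

-2.33%


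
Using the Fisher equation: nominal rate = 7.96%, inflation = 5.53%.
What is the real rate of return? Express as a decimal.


Formula: (1 + r_real) = (1 + r_nom) / (1 + inflation)
Substituting: (1 + r_real) = 1.0796 / 1.0553
(1 + r_real) = 1.023027
r_real = 1.023027 - 1 = 0.023027

0.023027


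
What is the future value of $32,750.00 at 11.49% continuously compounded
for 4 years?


Formula: FV = P * e^(r*t)
Exponent: r*t = 0.1149 * 4 = 0.4596
e^(0.4596) = 1.58344
FV = $32,750.00 * 1.58344 = $51,857.68

$51,857.68


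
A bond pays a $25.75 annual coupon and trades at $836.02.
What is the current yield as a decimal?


Formula: Current yield = annual coupon / price
Substituting: CY = $25.75 / $836.02
CY = 0.030801

0.030801


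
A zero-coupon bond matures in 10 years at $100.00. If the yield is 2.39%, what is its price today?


Formula: Price = FV / (1 + r)^n
Substituting: Price = $100.00 / (1 + 0.0239)^10
Discount factor: (1.0239)^10 = 1.266413
Price = $100.00 / 1.266413 = $78.96

$78.96


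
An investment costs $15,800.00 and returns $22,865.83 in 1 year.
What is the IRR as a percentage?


Formula: IRR = C1/C0 - 1
Substituting: IRR = $22,865.83 / $15,800.00 - 1
Ratio: 1.447204 - 1 = 0.447204
IRR = 44.7204%

44.7204%


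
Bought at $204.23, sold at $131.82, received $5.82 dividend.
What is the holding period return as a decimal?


Formula: HPR = (P1 - P0 + D) / P0
Gain: $131.82 - $204.23 + $5.82 = -$66.59
HPR = -$66.59 / $204.23 = -0.3261

-0.3261


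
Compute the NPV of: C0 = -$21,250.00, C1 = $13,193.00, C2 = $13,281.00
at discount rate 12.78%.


Formula: NPV = C0 + C1/(1+r) + C2/(1+r)^2
Discount C1: $13,193.00 / (1 + 0.1278) = $11,698.00
Discount C2: $13,281.00 / (1 + 0.1278)^2 = $10,441.59
NPV = -$21,250.00 + $11,698.00 + $10,441.59 = $889.59

$889.59


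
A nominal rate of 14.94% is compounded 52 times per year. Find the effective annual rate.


Formula: EAR = (1 + r/m)^m - 1
Period rate: r/m = 0.1494 / 52 = 0.002873
Compounding: (1 + 0.002873)^52 = 1.160889
EAR = 1.160889 - 1 = 0.160889

0.160889


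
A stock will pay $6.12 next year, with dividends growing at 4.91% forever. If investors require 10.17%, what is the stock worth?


Formula: P = D1 / (r - g)
Spread: r - g = 0.1017 - 0.0491 = 0.0526
Substituting: P = $6.12 / 0.0526
P = $116.35

$116.35


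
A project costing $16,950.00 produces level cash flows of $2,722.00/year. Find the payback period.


Formula: Payback = investment / annual cash flow
Substituting: Payback = $16,950.00 / $2,722.00
Payback = 6.227 years

6.227 years


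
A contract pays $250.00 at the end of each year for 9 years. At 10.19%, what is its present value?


Formula: PV = PMT * (1 - (1+r)^(-n)) / r
Discount factor: (1 + 0.1019)^(-9) = 0.417561
Bracket: 1 - 0.417561 = 0.582439
PV = $250.00 * 0.582439 / 0.1019 = $1,428.95

$1,428.95


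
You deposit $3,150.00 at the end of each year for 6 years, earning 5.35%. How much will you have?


Formula: FV = PMT * ((1+r)^n - 1) / r
Growth factor: (1 + 0.0535)^6 = 1.367122
Numerator: 1.367122 - 1 = 0.367122
FV = $3,150.00 * 0.367122 / 0.0535 = $21,615.59

$21,615.59


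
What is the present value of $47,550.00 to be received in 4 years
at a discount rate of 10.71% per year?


Formula: PV = FV / (1 + r)^n
Substituting: PV = $47,550.00 / (1 + 0.1071)^4
Discount factor: (1.1071)^4 = 1.502268
PV = $47,550.00 / 1.502268 = $31,652.14

$31,652.14


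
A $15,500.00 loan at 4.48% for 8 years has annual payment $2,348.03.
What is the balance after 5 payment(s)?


Formula: Balance = PV*(1+r)^k - PMT*((1+r)^k - 1)/r
Growth: (1 + 0.0448)^5 = 1.24499
Accumulated factor: ((1+r)^k - 1)/r = 5.468524
Balance = $15,500.00 * 1.24499 - $2,348.03 * 5.468524
Balance = $6,457.08

$6,457.08


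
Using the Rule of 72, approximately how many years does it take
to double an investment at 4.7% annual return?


Formula: Years ≈ 72 / r
Substituting: Years ≈ 72 / 4.7
Years ≈ 15.3

15.3 years


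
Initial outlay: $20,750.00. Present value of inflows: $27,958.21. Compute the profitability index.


Formula: PI = PV(cash flows) / initial investment
Substituting: PI = $27,958.21 / $20,750.00
PI = 1.3474

1.3474


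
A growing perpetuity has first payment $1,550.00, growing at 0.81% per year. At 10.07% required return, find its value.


Formula: PV = C / (r - g)
Spread: r - g = 0.1007 - 0.0081 = 0.0926
Substituting: PV = $1,550.00 / 0.0926
PV = $16,738.66

$16,738.66


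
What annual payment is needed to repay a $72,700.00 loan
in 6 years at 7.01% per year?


Formula: PMT = PV * r / (1 - (1+r)^(-n))
Denominator: 1 - (1 + 0.0701)^(-6) = 0.334031
Numerator: $72,700.00 * 0.0701 = 5096.27
PMT = 5096.27 / 0.334031 = $15,256.86

$15,256.86


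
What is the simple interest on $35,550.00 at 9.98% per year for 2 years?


Formula: I = P * r * t
Substituting: I = $35,550.00 * 0.0998 * 2
Step: I = $35,550.00 * 0.1996
I = $7,095.78

$7,095.78


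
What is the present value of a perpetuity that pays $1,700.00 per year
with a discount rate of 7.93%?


Formula: PV = C / r
Substituting: PV = $1,700.00 / 0.0793
PV = $21,437.58

$21,437.58


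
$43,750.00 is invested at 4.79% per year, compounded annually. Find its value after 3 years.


Formula: FV = P * (1 + r)^n
Substituting: FV = $43,750.00 * (1 + 0.0479)^3
Growth factor: (1.0479)^3 = 1.150693
FV = $43,750.00 * 1.150693 = $50,342.82

$50,342.82


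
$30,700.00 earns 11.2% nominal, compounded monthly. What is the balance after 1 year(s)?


Formula: FV = P * (1 + r/m)^(m*t)
Period rate: r/m = 0.112 / 12 = 0.009333
Total periods: m*t = 12 * 1 = 12
Growth factor: (1 + 0.009333)^12 = 1.117932
FV = $30,700.00 * 1.117932 = $34,320.51

$34,320.51


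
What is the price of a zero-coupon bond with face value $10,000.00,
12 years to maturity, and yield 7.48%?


Formula: Price = FV / (1 + r)^n
Substituting: Price = $10,000.00 / (1 + 0.0748)^12
Discount factor: (1.0748)^12 = 2.376468
Price = $10,000.00 / 2.376468 = $4,207.93

$4,207.93
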